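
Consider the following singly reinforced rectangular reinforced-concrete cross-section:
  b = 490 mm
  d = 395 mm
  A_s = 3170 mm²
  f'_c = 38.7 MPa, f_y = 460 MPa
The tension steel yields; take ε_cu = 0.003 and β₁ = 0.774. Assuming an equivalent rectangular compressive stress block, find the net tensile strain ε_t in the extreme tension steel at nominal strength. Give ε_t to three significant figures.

a = A_s f_y/(0.85 f'_c b) = 90.47 mm.
β₁ = 0.774, so c = a/β₁ = 90.47/0.774 = 116.89 mm.
From the linear strain diagram with ε_cu = 0.003: ε_t = 0.003 (d − c)/c = 0.003 × (395 − 116.89)/116.89 = 0.00714.
Since ε_t ≥ 0.005, the section is tension-controlled.

ε_t ≈ 0.00714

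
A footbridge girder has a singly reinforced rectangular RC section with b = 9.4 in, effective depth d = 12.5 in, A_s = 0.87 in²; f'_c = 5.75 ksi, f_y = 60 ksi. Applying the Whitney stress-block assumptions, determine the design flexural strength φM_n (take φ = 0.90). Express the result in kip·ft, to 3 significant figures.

φM_n ≈ 46.7 kip·ft

T = A_s f_y = 0.87 × 60 = 52.2 kips.
a = T/(0.85 f'_c b) = 52.2/(0.85 × 5.75 × 9.4) = 1.136 in.
M_n = T(d − a/2) = 52.2 × (12.5 − 0.568) = 622.9 kip·in = 622.9/12 = 51.91 kip·ft.
φM_n = 0.90 × 51.91 = 46.72 kip·ft.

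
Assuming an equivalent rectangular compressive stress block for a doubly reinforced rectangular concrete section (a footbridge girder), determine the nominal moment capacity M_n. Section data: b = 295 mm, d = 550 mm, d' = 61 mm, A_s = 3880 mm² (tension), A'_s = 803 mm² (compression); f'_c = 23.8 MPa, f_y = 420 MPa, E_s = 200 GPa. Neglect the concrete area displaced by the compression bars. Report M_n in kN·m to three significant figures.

Assume both tension and compression steel yield.
Net tension couple steel: A_s − A'_s = 3077 mm².
a = (A_s − A'_s) f_y / (0.85 f'_c b) = 1292340/(0.85 × 23.8 × 295) = 216.55 mm.
c = a/β₁ = 216.55/0.85 = 254.76 mm; ε'_s = 0.003(c − d')/c = 0.0023 ≥ f_y/E_s = 0.0021, so compression steel does yield.
M_n = (A_s − A'_s) f_y (d − a/2) + A'_s f_y (d − d') = [1292340 × (550 − 108.275) + 337260 × (550 − 61)] × 10⁻⁶ = 570.86 + 164.92 = 735.78 kN·m.

M_n ≈ 736 kN·m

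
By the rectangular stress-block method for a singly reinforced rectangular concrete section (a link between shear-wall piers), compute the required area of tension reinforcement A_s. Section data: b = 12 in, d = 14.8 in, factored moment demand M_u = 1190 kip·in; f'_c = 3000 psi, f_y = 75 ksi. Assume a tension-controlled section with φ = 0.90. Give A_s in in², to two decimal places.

A_s ≈ 1.34 in²

M_n = M_u/φ = 1190/0.90 = 1322.22 kip·in.
From M_n = 0.85 f'_c a b (d − a/2):
a = d − √(d² − 2M_n/(0.85 f'_c b)) = 14.8 − √(14.8² − 2 × 1322.22/(0.85 × 3 × 12)) = 3.284 in.
A_s = 0.85 f'_c a b / f_y = 0.85 × 3 × 3.284 × 12 / 75 = 1.340 in².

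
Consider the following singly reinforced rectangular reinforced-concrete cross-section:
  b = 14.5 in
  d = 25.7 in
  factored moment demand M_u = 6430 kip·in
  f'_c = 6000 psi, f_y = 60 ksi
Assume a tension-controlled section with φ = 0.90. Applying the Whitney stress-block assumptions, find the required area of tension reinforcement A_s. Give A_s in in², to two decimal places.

A_s ≈ 5.03 in²

M_n = M_u/φ = 6430/0.90 = 7144.44 kip·in.
From M_n = 0.85 f'_c a b (d − a/2):
a = d − √(d² − 2M_n/(0.85 f'_c b)) = 25.7 − √(25.7² − 2 × 7144.44/(0.85 × 6 × 14.5)) = 4.084 in.
A_s = 0.85 f'_c a b / f_y = 0.85 × 6 × 4.084 × 14.5 / 60 = 5.034 in².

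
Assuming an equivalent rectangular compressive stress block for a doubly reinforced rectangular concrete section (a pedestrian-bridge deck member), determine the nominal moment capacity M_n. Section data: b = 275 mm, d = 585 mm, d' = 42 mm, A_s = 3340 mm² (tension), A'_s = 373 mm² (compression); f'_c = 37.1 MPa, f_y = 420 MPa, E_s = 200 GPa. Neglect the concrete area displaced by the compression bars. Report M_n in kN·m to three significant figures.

M_n ≈ 725 kN·m

Assume both tension and compression steel yield.
Net tension couple steel: A_s − A'_s = 2967 mm².
a = (A_s − A'_s) f_y / (0.85 f'_c b) = 1246140/(0.85 × 37.1 × 275) = 143.69 mm.
c = a/β₁ = 143.69/0.785 = 183.04 mm; ε'_s = 0.003(c − d')/c = 0.0023 ≥ f_y/E_s = 0.0021, so compression steel does yield.
M_n = (A_s − A'_s) f_y (d − a/2) + A'_s f_y (d − d') = [1246140 × (585 − 71.845) + 156660 × (585 − 42)] × 10⁻⁶ = 639.46 + 85.07 = 724.53 kN·m.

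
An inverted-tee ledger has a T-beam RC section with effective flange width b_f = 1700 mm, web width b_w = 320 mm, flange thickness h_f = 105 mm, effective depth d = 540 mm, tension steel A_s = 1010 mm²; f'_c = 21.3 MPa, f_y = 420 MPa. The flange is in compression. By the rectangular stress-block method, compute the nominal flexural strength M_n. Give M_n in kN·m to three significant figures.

M_n ≈ 226 kN·m

Tension: T = A_s f_y = 1010 × 420 = 424200 N.
Try a within the flange: a = T/(0.85 f'_c b_f) = 424200/(0.85 × 21.3 × 1700) = 13.78 mm.
Since a = 13.78 ≤ h_f = 105 mm, the stress block lies entirely in the flange; analyse as a rectangular beam of width b_f.
M_n = T(d − a/2) = 424200 × (540 − 6.89) = 226.15 × 10⁶ N·mm.
M_n = 226.15 kN·m.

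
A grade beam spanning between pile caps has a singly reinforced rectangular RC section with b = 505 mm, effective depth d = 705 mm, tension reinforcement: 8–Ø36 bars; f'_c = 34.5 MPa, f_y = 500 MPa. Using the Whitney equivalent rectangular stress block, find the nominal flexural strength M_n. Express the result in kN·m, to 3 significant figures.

A_s = 8 × 1018 = 8144 mm².
T = A_s f_y = 8144 × 500 = 4072000 N = 4072 kN.
From C = T: a = T/(0.85 f'_c b) = 4072000/(0.85 × 34.5 × 505) = 274.97 mm.
M_n = T(d − a/2) = 4072 kN × (705 − 137.485) mm = 2310.92 kN·m.

M_n ≈ 2310 kN·m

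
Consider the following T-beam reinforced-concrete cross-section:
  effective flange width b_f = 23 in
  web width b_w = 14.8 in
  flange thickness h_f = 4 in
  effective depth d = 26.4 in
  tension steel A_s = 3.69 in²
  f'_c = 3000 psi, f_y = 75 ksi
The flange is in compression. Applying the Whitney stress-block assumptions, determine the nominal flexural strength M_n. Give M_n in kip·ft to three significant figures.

M_n ≈ 554 kip·ft

Tension: T = A_s f_y = 3.69 × 75 = 276.75 kips.
Try a within the flange: a = T/(0.85 f'_c b_f) = 276.75/(0.85 × 3 × 23) = 4.719 in.
a = 4.719 > h_f = 4 in: the block extends into the web. Split into flange-overhang and web parts.
C_f = 0.85 f'_c (b_f − b_w) h_f = 0.85 × 3 × (23 − 14.8) × 4 = 83.6 kips.
Remaining web compression depth: a_w = (T − C_f)/(0.85 f'_c b_w) = (276.75 − 83.6)/(0.85 × 3 × 14.8) = 5.118 in.
M_n = C_f(d − h_f/2) + (T − C_f)(d − a_w/2) = 83.6 × (26.4 − 2) + 193.15 × (26.4 − 2.559) = 2039.8 + 4604.9 = 6644.7 kip·in.
M_n = 6644.7/12 = 553.73 kip·ft.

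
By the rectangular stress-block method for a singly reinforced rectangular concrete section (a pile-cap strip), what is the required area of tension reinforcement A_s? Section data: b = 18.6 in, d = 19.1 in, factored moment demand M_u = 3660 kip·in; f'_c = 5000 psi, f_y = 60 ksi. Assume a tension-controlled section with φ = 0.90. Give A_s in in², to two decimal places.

A_s ≈ 3.84 in²

M_n = M_u/φ = 3660/0.90 = 4066.67 kip·in.
From M_n = 0.85 f'_c a b (d − a/2):
a = d − √(d² − 2M_n/(0.85 f'_c b)) = 19.1 − √(19.1² − 2 × 4066.67/(0.85 × 5 × 18.6)) = 2.916 in.
A_s = 0.85 f'_c a b / f_y = 0.85 × 5 × 2.916 × 18.6 / 60 = 3.842 in².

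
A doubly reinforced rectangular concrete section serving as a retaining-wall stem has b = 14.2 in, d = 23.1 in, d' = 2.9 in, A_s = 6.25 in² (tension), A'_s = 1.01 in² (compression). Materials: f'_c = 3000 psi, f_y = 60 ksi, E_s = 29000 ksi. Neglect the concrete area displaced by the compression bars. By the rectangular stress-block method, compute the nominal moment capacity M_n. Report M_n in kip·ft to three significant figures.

Assume both steels yield.
a = (A_s − A'_s) f_y/(0.85 f'_c b) = (6.25 − 1.01) × 60/(0.85 × 3 × 14.2) = 8.683 in.
c = a/β₁ = 8.683/0.85 = 10.215 in; ε'_s = 0.003(c − d')/c = 0.0021 ≥ ε_y = 0.0021, so the compression steel yields.
M_n = (A_s − A'_s) f_y (d − a/2) + A'_s f_y (d − d') = 314.4 × (23.1 − 4.3415) + 60.6 × (23.1 − 2.9) = 5897.7 + 1224.1 = 7121.8 kip·in = 7121.8/12 = 593.48 kip·ft.

M_n ≈ 593 kip·ft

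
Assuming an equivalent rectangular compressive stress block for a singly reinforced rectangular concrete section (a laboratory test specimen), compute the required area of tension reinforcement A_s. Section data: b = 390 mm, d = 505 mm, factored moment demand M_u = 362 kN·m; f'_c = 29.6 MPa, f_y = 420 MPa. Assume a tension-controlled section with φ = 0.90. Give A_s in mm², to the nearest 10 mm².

M_n = M_u/φ = 362/0.90 = 402.222 kN·m.
With M_n = 0.85 f'_c a b (d − a/2), solve the quadratic for a:
a = d − √(d² − 2M_n/(0.85 f'_c b)) = 505 − √(505² − 2 × 402.222×10⁶/(0.85 × 29.6 × 390)) = 89.02 mm.
A_s = 0.85 f'_c a b / f_y = 0.85 × 29.6 × 89.02 × 390 / 420 = 2079.8 mm².

A_s ≈ 2080 mm²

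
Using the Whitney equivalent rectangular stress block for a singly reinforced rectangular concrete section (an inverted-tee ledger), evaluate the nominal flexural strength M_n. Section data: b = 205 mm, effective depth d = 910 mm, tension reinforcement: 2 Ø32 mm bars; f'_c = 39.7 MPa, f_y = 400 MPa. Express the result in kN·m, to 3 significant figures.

M_n ≈ 555 kN·m

A_s = 2 × 804 = 1608 mm².
T = A_s f_y = 1608 × 400 = 643200 N = 643.2 kN.
From C = T: a = T/(0.85 f'_c b) = 643200/(0.85 × 39.7 × 205) = 92.98 mm.
M_n = T(d − a/2) = 643.2 kN × (910 − 46.49) mm = 555.41 kN·m.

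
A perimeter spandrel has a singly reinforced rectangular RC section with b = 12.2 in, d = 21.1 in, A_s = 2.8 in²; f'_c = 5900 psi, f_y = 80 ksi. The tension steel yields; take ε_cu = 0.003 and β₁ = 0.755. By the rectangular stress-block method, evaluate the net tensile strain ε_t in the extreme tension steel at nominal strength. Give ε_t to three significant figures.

a = A_s f_y/(0.85 f'_c b) = 3.661 in.
β₁ = 0.755, so c = a/β₁ = 3.661/0.755 = 4.849 in.
From the linear strain diagram with ε_cu = 0.003: ε_t = 0.003 (d − c)/c = 0.003 × (21.1 − 4.849)/4.849 = 0.0101.
Since ε_t ≥ 0.005, the section is tension-controlled.

ε_t ≈ 0.0101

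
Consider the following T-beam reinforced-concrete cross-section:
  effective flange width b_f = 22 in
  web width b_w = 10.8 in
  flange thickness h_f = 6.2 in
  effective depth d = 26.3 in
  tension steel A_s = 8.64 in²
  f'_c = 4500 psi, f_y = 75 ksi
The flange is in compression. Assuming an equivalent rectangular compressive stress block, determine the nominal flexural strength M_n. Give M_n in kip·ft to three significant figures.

M_n ≈ 1200 kip·ft

Tension: T = A_s f_y = 8.64 × 75 = 648 kips.
Try a within the flange: a = T/(0.85 f'_c b_f) = 648/(0.85 × 4.5 × 22) = 7.701 in.
a = 7.701 > h_f = 6.2 in: the block extends into the web. Split into flange-overhang and web parts.
C_f = 0.85 f'_c (b_f − b_w) h_f = 0.85 × 4.5 × (22 − 10.8) × 6.2 = 265.6 kips.
Remaining web compression depth: a_w = (T − C_f)/(0.85 f'_c b_w) = (648 − 265.6)/(0.85 × 4.5 × 10.8) = 9.257 in.
M_n = C_f(d − h_f/2) + (T − C_f)(d − a_w/2) = 265.6 × (26.3 − 3.1) + 382.4 × (26.3 − 4.6285) = 6161.9 + 8287.2 = 14449.1 kip·in.
M_n = 14449.1/12 = 1204.09 kip·ft.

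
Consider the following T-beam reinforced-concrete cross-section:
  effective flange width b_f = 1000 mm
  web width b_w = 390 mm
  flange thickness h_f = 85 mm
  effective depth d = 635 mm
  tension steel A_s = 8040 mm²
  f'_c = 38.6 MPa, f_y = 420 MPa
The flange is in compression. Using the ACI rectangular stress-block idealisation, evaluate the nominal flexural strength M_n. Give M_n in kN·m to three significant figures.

Tension: T = A_s f_y = 8040 × 420 = 3376800 N.
Try a within the flange: a = T/(0.85 f'_c b_f) = 3376800/(0.85 × 38.6 × 1000) = 102.92 mm.
a = 102.92 > h_f = 85 mm: the block extends into the web. Split into flange-overhang and web parts.
C_f = 0.85 f'_c (b_f − b_w) h_f = 0.85 × 38.6 × (1000 − 390) × 85 = 1701199 N.
Remaining web compression depth: a_w = (T − C_f)/(0.85 f'_c b_w) = (3376800 − 1701199)/(0.85 × 38.6 × 390) = 130.95 mm.
M_n = C_f(d − h_f/2) + (T − C_f)(d − a_w/2) = 1701199 × (635 − 42.5) + 1675601 × (635 − 65.475) = 1007.96 + 954.30 = 1962.26 × 10⁶ N·mm.
M_n = 1962.26 kN·m.

M_n ≈ 1960 kN·m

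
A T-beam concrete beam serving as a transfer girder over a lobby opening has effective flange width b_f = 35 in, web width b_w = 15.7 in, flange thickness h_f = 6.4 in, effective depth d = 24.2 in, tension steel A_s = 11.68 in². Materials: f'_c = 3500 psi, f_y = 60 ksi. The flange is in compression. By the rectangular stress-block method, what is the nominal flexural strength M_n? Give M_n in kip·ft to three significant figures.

M_n ≈ 1220 kip·ft

Tension: T = A_s f_y = 11.68 × 60 = 700.8 kips.
Try a within the flange: a = T/(0.85 f'_c b_f) = 700.8/(0.85 × 3.5 × 35) = 6.730 in.
a = 6.730 > h_f = 6.4 in: the block extends into the web. Split into flange-overhang and web parts.
C_f = 0.85 f'_c (b_f − b_w) h_f = 0.85 × 3.5 × (35 − 15.7) × 6.4 = 367.5 kips.
Remaining web compression depth: a_w = (T − C_f)/(0.85 f'_c b_w) = (700.8 − 367.5)/(0.85 × 3.5 × 15.7) = 7.136 in.
M_n = C_f(d − h_f/2) + (T − C_f)(d − a_w/2) = 367.5 × (24.2 − 3.2) + 333.3 × (24.2 − 3.568) = 7717.5 + 6876.6 = 14594.1 kip·in.
M_n = 14594.1/12 = 1216.18 kip·ft.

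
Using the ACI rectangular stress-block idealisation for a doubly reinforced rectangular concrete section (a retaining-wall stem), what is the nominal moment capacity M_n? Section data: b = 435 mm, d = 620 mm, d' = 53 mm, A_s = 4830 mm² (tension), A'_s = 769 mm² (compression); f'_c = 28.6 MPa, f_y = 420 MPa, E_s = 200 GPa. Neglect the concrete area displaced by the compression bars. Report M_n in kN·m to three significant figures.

Assume both tension and compression steel yield.
Net tension couple steel: A_s − A'_s = 4061 mm².
a = (A_s − A'_s) f_y / (0.85 f'_c b) = 1705620/(0.85 × 28.6 × 435) = 161.29 mm.
c = a/β₁ = 161.29/0.846 = 190.65 mm; ε'_s = 0.003(c − d')/c = 0.0022 ≥ f_y/E_s = 0.0021, so compression steel does yield.
M_n = (A_s − A'_s) f_y (d − a/2) + A'_s f_y (d − d') = [1705620 × (620 − 80.645) + 322980 × (620 − 53)] × 10⁻⁶ = 919.93 + 183.13 = 1103.06 kN·m.

M_n ≈ 1100 kN·m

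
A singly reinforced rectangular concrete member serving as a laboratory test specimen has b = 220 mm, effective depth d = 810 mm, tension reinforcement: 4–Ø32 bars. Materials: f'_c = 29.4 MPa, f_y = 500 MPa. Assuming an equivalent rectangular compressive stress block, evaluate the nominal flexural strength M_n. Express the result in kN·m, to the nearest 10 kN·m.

A_s = 4 × 804 = 3216 mm².
T = A_s f_y = 3216 × 500 = 1608000 N = 1608 kN.
From C = T: a = T/(0.85 f'_c b) = 1608000/(0.85 × 29.4 × 220) = 292.48 mm.
M_n = T(d − a/2) = 1608 kN × (810 − 146.24) mm = 1067.33 kN·m.

M_n ≈ 1070 kN·m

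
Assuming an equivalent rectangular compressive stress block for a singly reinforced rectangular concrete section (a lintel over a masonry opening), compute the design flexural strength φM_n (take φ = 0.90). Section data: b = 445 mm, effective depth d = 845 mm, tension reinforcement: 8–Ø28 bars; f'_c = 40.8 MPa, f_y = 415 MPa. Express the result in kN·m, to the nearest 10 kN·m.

A_s = 8 × 616 = 4928 mm².
T = A_s f_y = 4928 × 415 = 2045120 N = 2045.12 kN.
From C = T: a = T/(0.85 f'_c b) = 2045120/(0.85 × 40.8 × 445) = 132.52 mm.
M_n = T(d − a/2) = 2045.12 kN × (845 − 66.26) mm = 1592.62 kN·m.
φM_n = 0.90 × 1592.62 = 1433.36 kN·m.

φM_n ≈ 1430 kN·m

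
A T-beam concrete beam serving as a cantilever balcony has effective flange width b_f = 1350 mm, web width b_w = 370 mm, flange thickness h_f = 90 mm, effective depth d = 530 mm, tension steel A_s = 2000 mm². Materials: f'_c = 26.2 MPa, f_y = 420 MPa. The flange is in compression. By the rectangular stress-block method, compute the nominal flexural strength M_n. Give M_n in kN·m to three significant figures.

Tension: T = A_s f_y = 2000 × 420 = 840000 N.
Try a within the flange: a = T/(0.85 f'_c b_f) = 840000/(0.85 × 26.2 × 1350) = 27.94 mm.
Since a = 27.94 ≤ h_f = 90 mm, the stress block lies entirely in the flange; analyse as a rectangular beam of width b_f.
M_n = T(d − a/2) = 840000 × (530 − 13.97) = 433.47 × 10⁶ N·mm.
M_n = 433.47 kN·m.

M_n ≈ 433 kN·m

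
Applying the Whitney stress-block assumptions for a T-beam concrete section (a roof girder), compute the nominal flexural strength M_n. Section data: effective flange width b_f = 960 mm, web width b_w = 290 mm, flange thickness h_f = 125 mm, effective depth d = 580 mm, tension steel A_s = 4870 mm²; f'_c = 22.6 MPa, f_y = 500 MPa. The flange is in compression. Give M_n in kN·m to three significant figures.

Tension: T = A_s f_y = 4870 × 500 = 2435000 N.
Try a within the flange: a = T/(0.85 f'_c b_f) = 2435000/(0.85 × 22.6 × 960) = 132.04 mm.
a = 132.04 > h_f = 125 mm: the block extends into the web. Split into flange-overhang and web parts.
C_f = 0.85 f'_c (b_f − b_w) h_f = 0.85 × 22.6 × (960 − 290) × 125 = 1608838 N.
Remaining web compression depth: a_w = (T − C_f)/(0.85 f'_c b_w) = (2435000 − 1608838)/(0.85 × 22.6 × 290) = 148.30 mm.
M_n = C_f(d − h_f/2) + (T − C_f)(d − a_w/2) = 1608838 × (580 − 62.5) + 826162 × (580 − 74.15) = 832.57 + 417.91 = 1250.48 × 10⁶ N·mm.
M_n = 1250.48 kN·m.

M_n ≈ 1250 kN·m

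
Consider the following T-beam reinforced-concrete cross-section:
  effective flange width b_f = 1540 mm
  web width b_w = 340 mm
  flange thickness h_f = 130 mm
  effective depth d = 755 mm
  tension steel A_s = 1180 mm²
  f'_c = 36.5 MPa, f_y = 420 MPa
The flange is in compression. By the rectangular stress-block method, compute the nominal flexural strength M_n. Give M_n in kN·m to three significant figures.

Tension: T = A_s f_y = 1180 × 420 = 495600 N.
Try a within the flange: a = T/(0.85 f'_c b_f) = 495600/(0.85 × 36.5 × 1540) = 10.37 mm.
Since a = 10.37 ≤ h_f = 130 mm, the stress block lies entirely in the flange; analyse as a rectangular beam of width b_f.
M_n = T(d − a/2) = 495600 × (755 − 5.185) = 371.61 × 10⁶ N·mm.
M_n = 371.61 kN·m.

M_n ≈ 372 kN·m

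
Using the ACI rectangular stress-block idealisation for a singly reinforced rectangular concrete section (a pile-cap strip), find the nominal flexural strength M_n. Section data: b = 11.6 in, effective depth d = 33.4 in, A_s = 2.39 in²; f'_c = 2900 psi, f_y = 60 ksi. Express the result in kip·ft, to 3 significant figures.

M_n ≈ 369 kip·ft

T = A_s f_y = 2.39 × 60 = 143.4 kips.
a = T/(0.85 f'_c b) = 143.4/(0.85 × 2.9 × 11.6) = 5.015 in.
M_n = T(d − a/2) = 143.4 × (33.4 − 2.5075) = 4430.0 kip·in = 4430.0/12 = 369.17 kip·ft.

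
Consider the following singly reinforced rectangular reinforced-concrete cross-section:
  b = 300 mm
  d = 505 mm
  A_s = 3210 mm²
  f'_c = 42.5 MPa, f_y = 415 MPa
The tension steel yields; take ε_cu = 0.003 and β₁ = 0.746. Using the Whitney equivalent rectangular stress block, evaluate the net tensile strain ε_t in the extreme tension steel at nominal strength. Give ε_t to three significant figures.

ε_t ≈ 0.00619

a = A_s f_y/(0.85 f'_c b) = 122.92 mm.
β₁ = 0.746, so c = a/β₁ = 122.92/0.746 = 164.77 mm.
From the linear strain diagram with ε_cu = 0.003: ε_t = 0.003 (d − c)/c = 0.003 × (505 − 164.77)/164.77 = 0.00619.
Since ε_t ≥ 0.005, the section is tension-controlled.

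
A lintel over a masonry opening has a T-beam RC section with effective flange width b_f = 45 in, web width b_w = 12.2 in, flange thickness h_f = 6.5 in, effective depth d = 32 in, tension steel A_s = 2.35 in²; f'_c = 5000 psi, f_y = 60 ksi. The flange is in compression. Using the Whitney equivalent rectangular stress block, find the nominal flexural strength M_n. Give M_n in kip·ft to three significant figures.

M_n ≈ 372 kip·ft

Tension: T = A_s f_y = 2.35 × 60 = 141 kips.
Try a within the flange: a = T/(0.85 f'_c b_f) = 141/(0.85 × 5 × 45) = 0.737 in.
Since a = 0.737 ≤ h_f = 6.5 in, the stress block lies entirely in the flange; analyse as a rectangular beam of width b_f.
M_n = T(d − a/2) = 141 × (32 − 0.3685) = 4460.0 kip·in.
M_n = 4460.0/12 = 371.67 kip·ft.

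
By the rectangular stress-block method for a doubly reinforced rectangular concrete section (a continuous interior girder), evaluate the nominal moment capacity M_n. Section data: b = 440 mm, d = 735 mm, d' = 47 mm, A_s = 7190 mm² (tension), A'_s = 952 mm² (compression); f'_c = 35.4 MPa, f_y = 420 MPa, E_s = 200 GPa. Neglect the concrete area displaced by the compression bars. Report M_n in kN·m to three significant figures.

M_n ≈ 1940 kN·m

Assume both tension and compression steel yield.
Net tension couple steel: A_s − A'_s = 6238 mm².
a = (A_s − A'_s) f_y / (0.85 f'_c b) = 2619960/(0.85 × 35.4 × 440) = 197.89 mm.
c = a/β₁ = 197.89/0.797 = 248.29 mm; ε'_s = 0.003(c − d')/c = 0.0024 ≥ f_y/E_s = 0.0021, so compression steel does yield.
M_n = (A_s − A'_s) f_y (d − a/2) + A'_s f_y (d − d') = [2619960 × (735 − 98.945) + 399840 × (735 − 47)] × 10⁻⁶ = 1666.44 + 275.09 = 1941.53 kN·m.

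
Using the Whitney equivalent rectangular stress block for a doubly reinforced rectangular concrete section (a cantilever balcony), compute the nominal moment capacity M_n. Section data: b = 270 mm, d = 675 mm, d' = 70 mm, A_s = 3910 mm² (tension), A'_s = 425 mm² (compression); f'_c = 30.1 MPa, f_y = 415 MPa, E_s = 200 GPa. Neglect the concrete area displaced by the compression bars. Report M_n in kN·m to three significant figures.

M_n ≈ 932 kN·m

Assume both tension and compression steel yield.
Net tension couple steel: A_s − A'_s = 3485 mm².
a = (A_s − A'_s) f_y / (0.85 f'_c b) = 1446275/(0.85 × 30.1 × 270) = 209.36 mm.
c = a/β₁ = 209.36/0.835 = 250.73 mm; ε'_s = 0.003(c − d')/c = 0.0022 ≥ f_y/E_s = 0.0021, so compression steel does yield.
M_n = (A_s − A'_s) f_y (d − a/2) + A'_s f_y (d − d') = [1446275 × (675 − 104.68) + 176375 × (675 − 70)] × 10⁻⁶ = 824.84 + 106.71 = 931.55 kN·m.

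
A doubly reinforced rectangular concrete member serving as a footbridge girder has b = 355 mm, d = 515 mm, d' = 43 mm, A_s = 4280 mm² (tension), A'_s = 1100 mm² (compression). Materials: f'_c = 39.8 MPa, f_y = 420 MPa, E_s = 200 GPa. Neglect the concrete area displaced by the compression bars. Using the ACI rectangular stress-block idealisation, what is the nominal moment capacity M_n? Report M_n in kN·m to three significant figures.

M_n ≈ 832 kN·m

Assume both tension and compression steel yield.
Net tension couple steel: A_s − A'_s = 3180 mm².
a = (A_s − A'_s) f_y / (0.85 f'_c b) = 1335600/(0.85 × 39.8 × 355) = 111.21 mm.
c = a/β₁ = 111.21/0.766 = 145.18 mm; ε'_s = 0.003(c − d')/c = 0.0021 ≥ f_y/E_s = 0.0021, so compression steel does yield.
M_n = (A_s − A'_s) f_y (d − a/2) + A'_s f_y (d − d') = [1335600 × (515 − 55.605) + 462000 × (515 − 43)] × 10⁻⁶ = 613.57 + 218.06 = 831.63 kN·m.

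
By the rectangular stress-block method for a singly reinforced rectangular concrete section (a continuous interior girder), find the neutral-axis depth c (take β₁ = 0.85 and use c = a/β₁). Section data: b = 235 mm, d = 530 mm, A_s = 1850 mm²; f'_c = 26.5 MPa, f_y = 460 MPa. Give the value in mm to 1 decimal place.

T = A_s f_y = 1850 × 460 = 851000 N = 851 kN.
Setting C = 0.85 f'_c a b equal to T: a = 851000/(0.85 × 26.5 × 235) = 160.767 mm.
With β₁ = 0.85, c = a/β₁ = 160.767/0.85 = 189.1 mm.

c ≈ 189.1 mm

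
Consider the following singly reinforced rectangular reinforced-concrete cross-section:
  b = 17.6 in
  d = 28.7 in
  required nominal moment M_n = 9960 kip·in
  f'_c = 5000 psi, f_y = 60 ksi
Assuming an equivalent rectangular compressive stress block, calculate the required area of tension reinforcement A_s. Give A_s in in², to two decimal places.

A_s ≈ 6.35 in²

From M_n = 0.85 f'_c a b (d − a/2):
a = d − √(d² − 2M_n/(0.85 f'_c b)) = 28.7 − √(28.7² − 2 × 9960/(0.85 × 5 × 17.6)) = 5.091 in.
A_s = 0.85 f'_c a b / f_y = 0.85 × 5 × 5.091 × 17.6 / 60 = 6.347 in².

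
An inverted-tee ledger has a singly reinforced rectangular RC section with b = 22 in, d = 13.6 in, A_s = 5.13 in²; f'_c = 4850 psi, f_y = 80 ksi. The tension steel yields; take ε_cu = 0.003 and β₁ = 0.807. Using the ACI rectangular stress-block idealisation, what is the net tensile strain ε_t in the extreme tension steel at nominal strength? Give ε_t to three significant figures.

a = A_s f_y/(0.85 f'_c b) = 4.525 in.
β₁ = 0.807, so c = a/β₁ = 4.525/0.807 = 5.607 in.
From the linear strain diagram with ε_cu = 0.003: ε_t = 0.003 (d − c)/c = 0.003 × (13.6 − 5.607)/5.607 = 0.00428.
ε_t is between 0.004 and 0.005 — transition zone.

ε_t ≈ 0.00428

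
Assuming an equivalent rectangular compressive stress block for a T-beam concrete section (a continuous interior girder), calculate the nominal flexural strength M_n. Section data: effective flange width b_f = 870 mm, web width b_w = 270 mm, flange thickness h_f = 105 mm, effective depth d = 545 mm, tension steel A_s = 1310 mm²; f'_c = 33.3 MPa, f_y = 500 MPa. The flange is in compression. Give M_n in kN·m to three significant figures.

Tension: T = A_s f_y = 1310 × 500 = 655000 N.
Try a within the flange: a = T/(0.85 f'_c b_f) = 655000/(0.85 × 33.3 × 870) = 26.60 mm.
Since a = 26.60 ≤ h_f = 105 mm, the stress block lies entirely in the flange; analyse as a rectangular beam of width b_f.
M_n = T(d − a/2) = 655000 × (545 − 13.3) = 348.26 × 10⁶ N·mm.
M_n = 348.26 kN·m.

M_n ≈ 348 kN·m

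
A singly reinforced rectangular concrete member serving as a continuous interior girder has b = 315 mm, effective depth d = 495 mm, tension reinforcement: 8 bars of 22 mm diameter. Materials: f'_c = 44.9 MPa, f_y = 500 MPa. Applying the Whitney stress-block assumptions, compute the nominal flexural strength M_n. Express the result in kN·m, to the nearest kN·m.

M_n ≈ 656 kN·m

A_s = 8 × 380 = 3040 mm².
T = A_s f_y = 3040 × 500 = 1520000 N = 1520 kN.
From C = T: a = T/(0.85 f'_c b) = 1520000/(0.85 × 44.9 × 315) = 126.44 mm.
M_n = T(d − a/2) = 1520 kN × (495 − 63.22) mm = 656.31 kN·m.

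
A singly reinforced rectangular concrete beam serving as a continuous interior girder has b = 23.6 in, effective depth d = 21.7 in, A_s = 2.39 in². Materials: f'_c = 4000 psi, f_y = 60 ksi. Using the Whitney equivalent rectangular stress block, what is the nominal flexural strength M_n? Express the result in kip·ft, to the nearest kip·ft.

M_n ≈ 249 kip·ft

T = A_s f_y = 2.39 × 60 = 143.4 kips.
a = T/(0.85 f'_c b) = 143.4/(0.85 × 4 × 23.6) = 1.787 in.
M_n = T(d − a/2) = 143.4 × (21.7 − 0.8935) = 2983.7 kip·in = 2983.7/12 = 248.64 kip·ft.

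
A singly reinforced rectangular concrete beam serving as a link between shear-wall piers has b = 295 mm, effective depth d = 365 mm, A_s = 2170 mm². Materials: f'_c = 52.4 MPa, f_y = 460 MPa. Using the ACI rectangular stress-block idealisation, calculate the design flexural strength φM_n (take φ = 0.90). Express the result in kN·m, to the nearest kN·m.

φM_n ≈ 294 kN·m

T = A_s f_y = 2170 × 460 = 998200 N = 998.2 kN.
From C = T: a = T/(0.85 f'_c b) = 998200/(0.85 × 52.4 × 295) = 75.97 mm.
M_n = T(d − a/2) = 998.2 kN × (365 − 37.985) mm = 326.43 kN·m.
φM_n = 0.90 × 326.43 = 293.79 kN·m.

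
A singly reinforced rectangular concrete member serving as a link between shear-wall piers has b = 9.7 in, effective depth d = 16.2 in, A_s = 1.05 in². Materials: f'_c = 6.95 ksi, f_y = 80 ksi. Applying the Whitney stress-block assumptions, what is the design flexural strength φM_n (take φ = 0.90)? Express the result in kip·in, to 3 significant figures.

φM_n ≈ 1170 kip·in

T = A_s f_y = 1.05 × 80 = 84 kips.
a = T/(0.85 f'_c b) = 84/(0.85 × 6.95 × 9.7) = 1.466 in.
M_n = T(d − a/2) = 84 × (16.2 − 0.733) = 1299.2 kip·in.
φM_n = 0.90 × 1299.2 = 1169.3 kip·in.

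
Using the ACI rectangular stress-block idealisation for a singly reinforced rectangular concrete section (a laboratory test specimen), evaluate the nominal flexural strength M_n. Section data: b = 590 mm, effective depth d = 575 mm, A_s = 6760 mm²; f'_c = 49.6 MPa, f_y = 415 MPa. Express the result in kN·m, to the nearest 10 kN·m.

M_n ≈ 1450 kN·m

T = A_s f_y = 6760 × 415 = 2805400 N = 2805.4 kN.
From C = T: a = T/(0.85 f'_c b) = 2805400/(0.85 × 49.6 × 590) = 112.78 mm.
M_n = T(d − a/2) = 2805.4 kN × (575 − 56.39) mm = 1454.91 kN·m.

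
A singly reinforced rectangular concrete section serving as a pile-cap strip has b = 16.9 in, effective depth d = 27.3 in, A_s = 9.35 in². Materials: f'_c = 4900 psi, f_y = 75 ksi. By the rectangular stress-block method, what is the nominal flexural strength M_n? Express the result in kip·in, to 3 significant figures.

M_n ≈ 15700 kip·in

T = A_s f_y = 9.35 × 75 = 701.25 kips.
a = T/(0.85 f'_c b) = 701.25/(0.85 × 4.9 × 16.9) = 9.963 in.
M_n = T(d − a/2) = 701.25 × (27.3 − 4.9815) = 15650.8 kip·in.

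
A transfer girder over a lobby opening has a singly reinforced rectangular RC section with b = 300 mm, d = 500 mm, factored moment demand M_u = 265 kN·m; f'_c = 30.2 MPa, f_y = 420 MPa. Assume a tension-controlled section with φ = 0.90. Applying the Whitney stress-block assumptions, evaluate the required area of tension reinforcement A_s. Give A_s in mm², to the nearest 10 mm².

M_n = M_u/φ = 265/0.90 = 294.444 kN·m.
With M_n = 0.85 f'_c a b (d − a/2), solve the quadratic for a:
a = d − √(d² − 2M_n/(0.85 f'_c b)) = 500 − √(500² − 2 × 294.444×10⁶/(0.85 × 30.2 × 300)) = 83.43 mm.
A_s = 0.85 f'_c a b / f_y = 0.85 × 30.2 × 83.43 × 300 / 420 = 1529.7 mm².

A_s ≈ 1530 mm²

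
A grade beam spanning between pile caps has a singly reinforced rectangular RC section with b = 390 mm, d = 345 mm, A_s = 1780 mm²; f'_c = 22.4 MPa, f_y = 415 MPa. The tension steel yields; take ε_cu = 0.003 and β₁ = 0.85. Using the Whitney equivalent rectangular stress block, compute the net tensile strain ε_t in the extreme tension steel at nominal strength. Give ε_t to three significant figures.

ε_t ≈ 0.00584

a = A_s f_y/(0.85 f'_c b) = 99.48 mm.
β₁ = 0.85, so c = a/β₁ = 99.48/0.85 = 117.04 mm.
From the linear strain diagram with ε_cu = 0.003: ε_t = 0.003 (d − c)/c = 0.003 × (345 − 117.04)/117.04 = 0.00584.
Since ε_t ≥ 0.005, the section is tension-controlled.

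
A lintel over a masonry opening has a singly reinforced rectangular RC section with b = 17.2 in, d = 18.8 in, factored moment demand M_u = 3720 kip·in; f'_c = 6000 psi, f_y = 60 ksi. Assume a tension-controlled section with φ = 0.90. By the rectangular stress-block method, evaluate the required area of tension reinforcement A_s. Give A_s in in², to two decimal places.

A_s ≈ 3.95 in²

M_n = M_u/φ = 3720/0.90 = 4133.33 kip·in.
From M_n = 0.85 f'_c a b (d − a/2):
a = d − √(d² − 2M_n/(0.85 f'_c b)) = 18.8 − √(18.8² − 2 × 4133.33/(0.85 × 6 × 17.2)) = 2.700 in.
A_s = 0.85 f'_c a b / f_y = 0.85 × 6 × 2.700 × 17.2 / 60 = 3.947 in².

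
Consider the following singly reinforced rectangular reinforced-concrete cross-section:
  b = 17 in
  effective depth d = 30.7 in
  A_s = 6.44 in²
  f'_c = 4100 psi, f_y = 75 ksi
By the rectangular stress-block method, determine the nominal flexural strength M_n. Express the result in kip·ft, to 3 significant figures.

M_n ≈ 1070 kip·ft

T = A_s f_y = 6.44 × 75 = 483 kips.
a = T/(0.85 f'_c b) = 483/(0.85 × 4.1 × 17) = 8.153 in.
M_n = T(d − a/2) = 483 × (30.7 − 4.0765) = 12859.2 kip·in = 12859.2/12 = 1071.60 kip·ft.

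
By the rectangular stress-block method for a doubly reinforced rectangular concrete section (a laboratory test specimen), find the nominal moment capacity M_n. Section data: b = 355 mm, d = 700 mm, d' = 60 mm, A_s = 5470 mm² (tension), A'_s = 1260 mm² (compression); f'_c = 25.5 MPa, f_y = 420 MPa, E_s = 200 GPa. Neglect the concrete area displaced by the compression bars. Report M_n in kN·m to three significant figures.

M_n ≈ 1370 kN·m

Assume both tension and compression steel yield.
Net tension couple steel: A_s − A'_s = 4210 mm².
a = (A_s − A'_s) f_y / (0.85 f'_c b) = 1768200/(0.85 × 25.5 × 355) = 229.80 mm.
c = a/β₁ = 229.80/0.85 = 270.35 mm; ε'_s = 0.003(c − d')/c = 0.0023 ≥ f_y/E_s = 0.0021, so compression steel does yield.
M_n = (A_s − A'_s) f_y (d − a/2) + A'_s f_y (d − d') = [1768200 × (700 − 114.9) + 529200 × (700 − 60)] × 10⁻⁶ = 1034.57 + 338.69 = 1373.26 kN·m.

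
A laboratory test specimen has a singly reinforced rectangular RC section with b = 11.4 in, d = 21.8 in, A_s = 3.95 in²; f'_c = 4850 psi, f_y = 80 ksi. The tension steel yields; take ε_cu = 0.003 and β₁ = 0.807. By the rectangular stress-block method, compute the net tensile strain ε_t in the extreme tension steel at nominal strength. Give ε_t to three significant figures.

a = A_s f_y/(0.85 f'_c b) = 6.724 in.
β₁ = 0.807, so c = a/β₁ = 6.724/0.807 = 8.332 in.
From the linear strain diagram with ε_cu = 0.003: ε_t = 0.003 (d − c)/c = 0.003 × (21.8 − 8.332)/8.332 = 0.00485.
ε_t is between 0.004 and 0.005 — transition zone.

ε_t ≈ 0.00485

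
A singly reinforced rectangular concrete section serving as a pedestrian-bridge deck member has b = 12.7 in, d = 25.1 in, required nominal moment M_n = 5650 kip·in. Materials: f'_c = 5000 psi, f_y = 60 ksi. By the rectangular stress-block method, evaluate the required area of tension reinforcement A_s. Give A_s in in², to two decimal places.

From M_n = 0.85 f'_c a b (d − a/2):
a = d − √(d² − 2M_n/(0.85 f'_c b)) = 25.1 − √(25.1² − 2 × 5650/(0.85 × 5 × 12.7)) = 4.590 in.
A_s = 0.85 f'_c a b / f_y = 0.85 × 5 × 4.590 × 12.7 / 60 = 4.129 in².

A_s ≈ 4.13 in²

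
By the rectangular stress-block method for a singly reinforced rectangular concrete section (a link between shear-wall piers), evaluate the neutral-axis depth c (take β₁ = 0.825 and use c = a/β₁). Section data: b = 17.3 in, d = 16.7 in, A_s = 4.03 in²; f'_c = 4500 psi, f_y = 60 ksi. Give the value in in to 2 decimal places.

c ≈ 4.43 in

T = A_s f_y = 4.03 × 60 = 241.8 kips.
a = T/(0.85 f'_c b) = 241.8/(0.85 × 4.5 × 17.3) = 3.6541 in.
With β₁ = 0.825, c = a/β₁ = 3.6541/0.825 = 4.43 in.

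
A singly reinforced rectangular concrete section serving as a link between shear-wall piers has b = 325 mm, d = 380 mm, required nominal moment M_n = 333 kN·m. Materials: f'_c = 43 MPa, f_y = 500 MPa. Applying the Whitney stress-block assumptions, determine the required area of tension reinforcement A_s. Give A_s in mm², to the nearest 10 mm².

A_s ≈ 1970 mm²

With M_n = 0.85 f'_c a b (d − a/2), solve the quadratic for a:
a = d − √(d² − 2M_n/(0.85 f'_c b)) = 380 − √(380² − 2 × 333×10⁶/(0.85 × 43 × 325)) = 82.79 mm.
A_s = 0.85 f'_c a b / f_y = 0.85 × 43 × 82.79 × 325 / 500 = 1966.9 mm².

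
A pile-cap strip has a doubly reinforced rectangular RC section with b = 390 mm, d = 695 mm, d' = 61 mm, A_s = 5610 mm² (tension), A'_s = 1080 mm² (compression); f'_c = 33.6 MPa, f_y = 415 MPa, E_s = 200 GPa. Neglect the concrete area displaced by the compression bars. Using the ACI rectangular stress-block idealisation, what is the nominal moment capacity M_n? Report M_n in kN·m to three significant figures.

M_n ≈ 1430 kN·m

Assume both tension and compression steel yield.
Net tension couple steel: A_s − A'_s = 4530 mm².
a = (A_s − A'_s) f_y / (0.85 f'_c b) = 1879950/(0.85 × 33.6 × 390) = 168.78 mm.
c = a/β₁ = 168.78/0.81 = 208.37 mm; ε'_s = 0.003(c − d')/c = 0.0021 ≥ f_y/E_s = 0.0021, so compression steel does yield.
M_n = (A_s − A'_s) f_y (d − a/2) + A'_s f_y (d − d') = [1879950 × (695 − 84.39) + 448200 × (695 − 61)] × 10⁻⁶ = 1147.92 + 284.16 = 1432.08 kN·m.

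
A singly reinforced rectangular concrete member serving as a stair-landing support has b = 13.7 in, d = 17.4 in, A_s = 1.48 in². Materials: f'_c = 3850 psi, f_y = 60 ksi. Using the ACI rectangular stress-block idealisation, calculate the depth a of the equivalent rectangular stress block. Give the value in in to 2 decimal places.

T = A_s f_y = 1.48 × 60 = 88.8 kips.
a = T/(0.85 f'_c b) = 88.8/(0.85 × 3.85 × 13.7) = 1.98 in.

a ≈ 1.98 in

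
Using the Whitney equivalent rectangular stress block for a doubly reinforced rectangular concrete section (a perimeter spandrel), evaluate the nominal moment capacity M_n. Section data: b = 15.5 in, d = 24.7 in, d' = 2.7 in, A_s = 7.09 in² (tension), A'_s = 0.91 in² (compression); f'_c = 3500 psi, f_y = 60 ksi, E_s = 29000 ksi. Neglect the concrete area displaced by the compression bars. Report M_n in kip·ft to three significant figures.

Assume both steels yield.
a = (A_s − A'_s) f_y/(0.85 f'_c b) = (7.09 − 0.91) × 60/(0.85 × 3.5 × 15.5) = 8.041 in.
c = a/β₁ = 8.041/0.85 = 9.460 in; ε'_s = 0.003(c − d')/c = 0.0021 ≥ ε_y = 0.0021, so the compression steel yields.
M_n = (A_s − A'_s) f_y (d − a/2) + A'_s f_y (d − d') = 370.8 × (24.7 − 4.0205) + 54.6 × (24.7 − 2.7) = 7668.0 + 1201.2 = 8869.2 kip·in = 8869.2/12 = 739.10 kip·ft.

M_n ≈ 739 kip·ft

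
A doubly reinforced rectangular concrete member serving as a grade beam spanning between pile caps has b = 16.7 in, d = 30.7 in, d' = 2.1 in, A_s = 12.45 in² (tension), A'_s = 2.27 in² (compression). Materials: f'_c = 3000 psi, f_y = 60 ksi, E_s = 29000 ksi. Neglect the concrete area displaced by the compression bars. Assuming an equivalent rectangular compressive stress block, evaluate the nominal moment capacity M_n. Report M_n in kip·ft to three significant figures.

M_n ≈ 1520 kip·ft

Assume both steels yield.
a = (A_s − A'_s) f_y/(0.85 f'_c b) = (12.45 − 2.27) × 60/(0.85 × 3 × 16.7) = 14.343 in.
c = a/β₁ = 14.343/0.85 = 16.874 in; ε'_s = 0.003(c − d')/c = 0.0026 ≥ ε_y = 0.0021, so the compression steel yields.
M_n = (A_s − A'_s) f_y (d − a/2) + A'_s f_y (d − d') = 610.8 × (30.7 − 7.1715) + 136.2 × (30.7 − 2.1) = 14371.2 + 3895.3 = 18266.5 kip·in = 18266.5/12 = 1522.21 kip·ft.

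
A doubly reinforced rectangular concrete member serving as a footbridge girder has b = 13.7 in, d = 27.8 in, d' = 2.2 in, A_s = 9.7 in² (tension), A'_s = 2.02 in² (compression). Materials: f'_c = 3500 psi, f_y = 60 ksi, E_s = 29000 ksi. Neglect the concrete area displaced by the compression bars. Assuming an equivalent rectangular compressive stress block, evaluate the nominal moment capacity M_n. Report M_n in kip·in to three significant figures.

M_n ≈ 13300 kip·in

Assume both steels yield.
a = (A_s − A'_s) f_y/(0.85 f'_c b) = (9.7 − 2.02) × 60/(0.85 × 3.5 × 13.7) = 11.306 in.
c = a/β₁ = 11.306/0.85 = 13.301 in; ε'_s = 0.003(c − d')/c = 0.0025 ≥ ε_y = 0.0021, so the compression steel yields.
M_n = (A_s − A'_s) f_y (d − a/2) + A'_s f_y (d − d') = 460.8 × (27.8 − 5.653) + 121.2 × (27.8 − 2.2) = 10205.3 + 3102.7 = 13308.0 kip·in.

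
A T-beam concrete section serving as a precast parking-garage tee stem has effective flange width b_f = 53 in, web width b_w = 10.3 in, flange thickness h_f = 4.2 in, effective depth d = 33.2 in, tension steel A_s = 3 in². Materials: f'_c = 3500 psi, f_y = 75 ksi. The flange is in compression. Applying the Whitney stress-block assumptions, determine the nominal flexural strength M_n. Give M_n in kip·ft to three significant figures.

M_n ≈ 609 kip·ft

Tension: T = A_s f_y = 3 × 75 = 225 kips.
Try a within the flange: a = T/(0.85 f'_c b_f) = 225/(0.85 × 3.5 × 53) = 1.427 in.
Since a = 1.427 ≤ h_f = 4.2 in, the stress block lies entirely in the flange; analyse as a rectangular beam of width b_f.
M_n = T(d − a/2) = 225 × (33.2 − 0.7135) = 7309.5 kip·in.
M_n = 7309.5/12 = 609.13 kip·ft.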